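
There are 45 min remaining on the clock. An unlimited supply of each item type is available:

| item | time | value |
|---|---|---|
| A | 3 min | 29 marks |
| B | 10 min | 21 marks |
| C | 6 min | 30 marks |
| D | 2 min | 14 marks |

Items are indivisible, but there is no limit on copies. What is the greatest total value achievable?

Best value-per-unit is A at 29/3, and filling with it alone uses time 15×3=45. No mix of the others beats 15×29 = 435.

435 marks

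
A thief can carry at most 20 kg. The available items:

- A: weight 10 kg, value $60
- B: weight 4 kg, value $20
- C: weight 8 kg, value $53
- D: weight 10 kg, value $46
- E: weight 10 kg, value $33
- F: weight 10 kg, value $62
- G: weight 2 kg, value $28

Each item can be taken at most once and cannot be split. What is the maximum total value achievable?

$143

Check high-value combinations within 20 kg:
- C+F+G: weight 8+10+2=20, value 53+62+28=143
- A+C+G: weight 10+8+2=20, value 60+53+28=141
- C+D+G: weight 8+10+2=20, value 53+46+28=127
- A+F: weight 10+10=20, value 60+62=122
Best: $143.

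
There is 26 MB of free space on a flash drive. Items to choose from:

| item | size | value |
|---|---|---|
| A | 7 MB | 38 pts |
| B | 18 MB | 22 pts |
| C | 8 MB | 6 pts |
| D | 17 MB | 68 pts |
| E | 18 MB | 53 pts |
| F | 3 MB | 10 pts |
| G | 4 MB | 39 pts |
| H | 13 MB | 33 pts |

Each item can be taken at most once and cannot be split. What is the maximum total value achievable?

117 pts

Check high-value combinations within 26 MB:
- D+F+G: size 17+3+4=24, value 68+10+39=117
- A+G+H: size 7+4+13=24, value 38+39+33=110
- D+G: size 17+4=21, value 68+39=107
- A+D: size 7+17=24, value 38+68=106
- E+F+G: size 18+3+4=25, value 53+10+39=102
Best: 117 pts.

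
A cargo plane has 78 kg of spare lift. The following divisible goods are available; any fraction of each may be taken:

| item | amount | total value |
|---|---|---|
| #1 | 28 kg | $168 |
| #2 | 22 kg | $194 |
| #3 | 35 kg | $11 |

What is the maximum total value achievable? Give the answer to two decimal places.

370.80

Take in order of value per unit:
- #2 (194/22 per unit): all 22 → value 194, running total 194.00
- #1 (168/28 per unit): all 28 → value 168, running total 362.00
- #3 (11/35 per unit): 28 of 35 → value 28×11/35 = 8.8000, running total 370.80
Total 370.80.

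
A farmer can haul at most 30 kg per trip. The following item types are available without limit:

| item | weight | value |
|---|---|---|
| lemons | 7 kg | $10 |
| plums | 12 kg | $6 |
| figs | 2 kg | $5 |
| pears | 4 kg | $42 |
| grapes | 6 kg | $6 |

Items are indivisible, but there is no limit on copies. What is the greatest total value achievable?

Best value-per-unit is pears at 42/4; filling with it alone gives 7×42 = 294.
Optimal mix: 1×figs + 7×pears → weight 30, value 299.

$299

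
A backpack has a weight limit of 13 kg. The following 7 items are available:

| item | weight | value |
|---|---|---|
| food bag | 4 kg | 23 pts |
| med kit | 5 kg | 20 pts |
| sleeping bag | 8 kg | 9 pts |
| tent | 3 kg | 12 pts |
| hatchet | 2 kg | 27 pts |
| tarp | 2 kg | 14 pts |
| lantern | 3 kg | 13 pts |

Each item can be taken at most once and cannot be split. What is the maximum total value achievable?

84 pts

Check high-value combinations within 13 kg:
- food bag+med kit+hatchet+tarp: weight 4+5+2+2=13, value 23+20+27+14=84
- food bag+hatchet+tarp+lantern: weight 4+2+2+3=11, value 23+27+14+13=77
- food bag+tent+hatchet+tarp: weight 4+3+2+2=11, value 23+12+27+14=76
- food bag+tent+hatchet+lantern: weight 4+3+2+3=12, value 23+12+27+13=75
Best: 84 pts.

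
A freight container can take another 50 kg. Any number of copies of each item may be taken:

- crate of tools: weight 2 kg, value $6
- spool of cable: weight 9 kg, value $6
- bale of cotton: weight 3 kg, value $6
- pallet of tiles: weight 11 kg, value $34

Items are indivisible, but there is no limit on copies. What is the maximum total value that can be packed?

$154

Best value-per-unit is pallet of tiles at 34/11; filling with it alone gives 4×34 = 136.
Optimal mix: 3×crate of tools + 4×pallet of tiles → weight 50, value 154.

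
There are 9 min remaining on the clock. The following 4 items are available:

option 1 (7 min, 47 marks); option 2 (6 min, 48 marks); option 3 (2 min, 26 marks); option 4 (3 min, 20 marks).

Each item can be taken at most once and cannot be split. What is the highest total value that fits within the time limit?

74 marks

This is a 0/1 knapsack; check combinations near the capacity.
- option 2+option 3: time 6+2=8, value 48+26=74
- option 1+option 3: time 7+2=9, value 47+26=73
- option 2+option 4: time 6+3=9, value 48+20=68
Best: 74 marks.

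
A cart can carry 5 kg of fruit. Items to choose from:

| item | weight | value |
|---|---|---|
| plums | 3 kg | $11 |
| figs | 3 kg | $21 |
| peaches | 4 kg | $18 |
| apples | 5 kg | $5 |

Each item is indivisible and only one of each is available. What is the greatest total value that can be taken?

$21

This is a 0/1 knapsack; check combinations near the capacity.
- figs: weight 3, value 21
- peaches: weight 4, value 18
- plums: weight 3, value 11
Best: $21.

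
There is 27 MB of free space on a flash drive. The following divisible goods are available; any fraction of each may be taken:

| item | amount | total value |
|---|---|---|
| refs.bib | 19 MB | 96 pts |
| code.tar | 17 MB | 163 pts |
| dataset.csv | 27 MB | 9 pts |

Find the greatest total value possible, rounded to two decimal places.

213.53

Take in order of value per unit:
- code.tar (163/17 per unit): all 17 → value 163, running total 163.00
- refs.bib (96/19 per unit): 10 of 19 → value 10×96/19 = 50.5263, running total 213.53
Total 213.53.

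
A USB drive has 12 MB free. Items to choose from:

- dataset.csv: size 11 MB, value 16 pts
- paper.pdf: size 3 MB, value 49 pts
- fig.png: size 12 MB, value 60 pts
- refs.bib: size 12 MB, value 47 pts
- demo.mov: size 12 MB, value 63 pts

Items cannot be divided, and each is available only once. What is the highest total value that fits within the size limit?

63 pts

This is a 0/1 knapsack; check combinations near the capacity.
- demo.mov: size 12, value 63
- fig.png: size 12, value 60
- paper.pdf: size 3, value 49
Best: 63 pts.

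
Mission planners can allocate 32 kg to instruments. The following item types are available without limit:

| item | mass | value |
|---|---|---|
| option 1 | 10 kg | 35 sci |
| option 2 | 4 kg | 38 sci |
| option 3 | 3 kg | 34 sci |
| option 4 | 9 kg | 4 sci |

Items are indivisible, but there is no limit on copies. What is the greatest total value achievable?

Best value-per-unit is option 3 at 34/3; filling with it alone gives 10×34 = 340.
Optimal mix: 2×option 2 + 8×option 3 → mass 32, value 348.

348 sci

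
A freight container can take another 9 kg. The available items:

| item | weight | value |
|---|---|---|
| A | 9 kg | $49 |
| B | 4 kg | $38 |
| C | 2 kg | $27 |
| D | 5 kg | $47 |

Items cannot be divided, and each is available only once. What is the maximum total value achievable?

$85

Check high-value combinations within 9 kg:
- B+D: weight 4+5=9, value 38+47=85
- C+D: weight 2+5=7, value 27+47=74
- B+C: weight 4+2=6, value 38+27=65
- A: weight 9, value 49
- D: weight 5, value 47
Best: $85.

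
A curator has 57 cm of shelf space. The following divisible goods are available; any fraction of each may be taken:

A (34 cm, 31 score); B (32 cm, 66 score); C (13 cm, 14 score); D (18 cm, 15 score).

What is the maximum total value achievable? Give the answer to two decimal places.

90.94

Take in order of value per unit:
- B (66/32 per unit): all 32 → value 66, running total 66.00
- C (14/13 per unit): all 13 → value 14, running total 80.00
- A (31/34 per unit): 12 of 34 → value 12×31/34 = 10.9412, running total 90.94
Total 90.94.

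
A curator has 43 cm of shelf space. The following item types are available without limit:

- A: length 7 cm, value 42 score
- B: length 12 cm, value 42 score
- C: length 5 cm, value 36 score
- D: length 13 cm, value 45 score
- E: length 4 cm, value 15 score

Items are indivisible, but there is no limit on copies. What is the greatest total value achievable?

294 score

Best value-per-unit is C at 36/5; filling with it alone gives 8×36 = 288.
Optimal mix: 1×A + 7×C → length 42, value 294.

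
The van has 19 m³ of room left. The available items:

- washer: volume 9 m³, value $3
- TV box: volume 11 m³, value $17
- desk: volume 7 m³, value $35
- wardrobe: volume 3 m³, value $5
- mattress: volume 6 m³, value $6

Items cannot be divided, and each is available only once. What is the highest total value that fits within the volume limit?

$52

Check high-value combinations within 19 m³:
- TV box+desk: volume 11+7=18, value 17+35=52
- desk+wardrobe+mattress: volume 7+3+6=16, value 35+5+6=46
- washer+desk+wardrobe: volume 9+7+3=19, value 3+35+5=43
- desk+mattress: volume 7+6=13, value 35+6=41
Best: $52.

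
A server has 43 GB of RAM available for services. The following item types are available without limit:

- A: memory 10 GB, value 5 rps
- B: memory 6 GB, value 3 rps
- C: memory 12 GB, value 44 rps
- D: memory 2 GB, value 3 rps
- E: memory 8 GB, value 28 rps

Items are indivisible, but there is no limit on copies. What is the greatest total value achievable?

Best value-per-unit is C at 44/12; filling with it alone gives 3×44 = 132.
Optimal mix: 2×C + 1×D + 2×E → memory 42, value 147.

147 rps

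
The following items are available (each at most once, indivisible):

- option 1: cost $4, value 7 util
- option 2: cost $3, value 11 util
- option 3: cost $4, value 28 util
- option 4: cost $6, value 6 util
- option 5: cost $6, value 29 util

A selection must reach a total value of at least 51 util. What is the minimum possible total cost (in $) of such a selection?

10

Subsets with value ≥ 51, sorted by total cost:
- option 3+option 5: cost 10, value 57
- option 2+option 3+option 5: cost 13, value 68
- option 1+option 3+option 5: cost 14, value 64
- option 3+option 4+option 5: cost 16, value 63
Minimum cost: 10 $.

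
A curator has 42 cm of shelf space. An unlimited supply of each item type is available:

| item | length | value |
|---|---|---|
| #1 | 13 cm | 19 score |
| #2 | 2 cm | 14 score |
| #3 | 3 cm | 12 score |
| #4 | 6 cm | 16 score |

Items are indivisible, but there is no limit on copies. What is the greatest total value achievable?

Best value-per-unit is #2 at 14/2, and filling with it alone uses length 21×2=42. No mix of the others beats 21×14 = 294.

294 score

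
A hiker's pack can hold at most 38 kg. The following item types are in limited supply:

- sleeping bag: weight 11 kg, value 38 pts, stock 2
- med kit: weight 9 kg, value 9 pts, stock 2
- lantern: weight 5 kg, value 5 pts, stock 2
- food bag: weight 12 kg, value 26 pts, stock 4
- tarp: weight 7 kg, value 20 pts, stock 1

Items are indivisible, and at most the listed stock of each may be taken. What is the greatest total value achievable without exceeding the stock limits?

105 pts

Top feasible selections:
- 2×sleeping bag + 1×med kit + 1×tarp: weight 38, value 105
- 2×sleeping bag + 1×food bag: weight 34, value 102
Best: 105 pts.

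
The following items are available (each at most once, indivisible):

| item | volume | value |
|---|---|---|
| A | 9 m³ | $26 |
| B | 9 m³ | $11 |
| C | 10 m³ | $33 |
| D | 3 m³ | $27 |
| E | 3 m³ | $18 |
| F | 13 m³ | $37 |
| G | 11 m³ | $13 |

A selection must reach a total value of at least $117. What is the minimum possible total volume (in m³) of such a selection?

35

Subsets with value ≥ 117, sorted by total volume:
- A+C+D+F: volume 35, value 123
- A+C+D+E+G: volume 36, value 117
- A+B+D+E+F: volume 37, value 119
- A+C+D+E+F: volume 38, value 141
Minimum volume: 35 m³.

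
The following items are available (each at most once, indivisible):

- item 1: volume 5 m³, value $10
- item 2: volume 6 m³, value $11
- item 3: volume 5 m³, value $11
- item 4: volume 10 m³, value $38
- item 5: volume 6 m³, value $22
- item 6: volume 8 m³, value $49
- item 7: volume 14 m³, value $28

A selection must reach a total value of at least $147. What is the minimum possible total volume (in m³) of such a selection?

43

Subsets with value ≥ 147, sorted by total volume:
- item 3+item 4+item 5+item 6+item 7: volume 43, value 148
- item 1+item 4+item 5+item 6+item 7: volume 43, value 147
- item 2+item 4+item 5+item 6+item 7: volume 44, value 148
- item 1+item 3+item 4+item 5+item 6+item 7: volume 48, value 158
Minimum volume: 43 m³.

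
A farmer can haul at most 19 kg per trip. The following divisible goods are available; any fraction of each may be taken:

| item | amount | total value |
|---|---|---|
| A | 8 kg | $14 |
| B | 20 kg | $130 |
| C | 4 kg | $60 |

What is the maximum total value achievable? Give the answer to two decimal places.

Take in order of value per unit:
- C (60/4 per unit): all 4 → value 60, running total 60.00
- B (130/20 per unit): 15 of 20 → value 15×130/20 = 97.5000, running total 157.50
Total 157.50.

157.50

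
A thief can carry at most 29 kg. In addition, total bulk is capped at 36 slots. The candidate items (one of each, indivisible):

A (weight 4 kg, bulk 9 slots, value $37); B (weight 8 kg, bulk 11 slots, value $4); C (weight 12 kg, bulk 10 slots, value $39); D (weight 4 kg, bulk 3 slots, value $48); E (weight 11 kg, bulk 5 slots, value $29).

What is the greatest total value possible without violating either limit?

Feasible sets respecting both limits:
- A+B+C+D: weight 28, bulk 33, value 128
- A+C+D: weight 20, bulk 22, value 124
- A+B+D+E: weight 27, bulk 28, value 118
- C+D+E: weight 27, bulk 18, value 116
Best: $128.

$128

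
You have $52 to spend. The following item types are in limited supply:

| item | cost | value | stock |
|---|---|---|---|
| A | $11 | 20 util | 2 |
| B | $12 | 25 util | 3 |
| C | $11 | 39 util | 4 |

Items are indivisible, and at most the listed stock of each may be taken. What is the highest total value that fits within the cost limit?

Best selections within cost 52 and stock limits:
- 4×C: cost 44, value 156
- 1×B + 3×C: cost 45, value 142
Best: 156 util.

156 util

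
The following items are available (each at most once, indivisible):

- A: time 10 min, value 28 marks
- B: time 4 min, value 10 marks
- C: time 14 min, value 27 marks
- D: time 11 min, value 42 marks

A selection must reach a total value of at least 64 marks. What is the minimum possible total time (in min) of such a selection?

21

Subsets with value ≥ 64, sorted by total time:
- A+D: time 21, value 70
- A+B+D: time 25, value 80
- C+D: time 25, value 69
Minimum time: 21 min.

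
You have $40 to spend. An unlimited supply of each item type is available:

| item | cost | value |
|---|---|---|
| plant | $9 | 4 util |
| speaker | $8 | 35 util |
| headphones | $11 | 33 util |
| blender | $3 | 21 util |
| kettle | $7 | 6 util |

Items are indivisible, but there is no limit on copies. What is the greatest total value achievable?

273 util

Best value-per-unit is blender at 21/3, and filling with it alone uses cost 13×3=39. No mix of the others beats 13×21 = 273.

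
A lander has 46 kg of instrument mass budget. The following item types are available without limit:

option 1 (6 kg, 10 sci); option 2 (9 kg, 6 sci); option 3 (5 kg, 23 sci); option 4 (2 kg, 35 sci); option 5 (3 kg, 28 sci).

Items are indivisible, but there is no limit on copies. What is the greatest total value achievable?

805 sci

Best value-per-unit is option 4 at 35/2, and filling with it alone uses mass 23×2=46. No mix of the others beats 23×35 = 805.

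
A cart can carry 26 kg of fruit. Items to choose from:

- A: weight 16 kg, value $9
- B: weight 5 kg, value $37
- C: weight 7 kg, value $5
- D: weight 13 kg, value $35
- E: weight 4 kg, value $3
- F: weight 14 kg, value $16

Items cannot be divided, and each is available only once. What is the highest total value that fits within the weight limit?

Check high-value combinations within 26 kg:
- B+C+D: weight 5+7+13=25, value 37+5+35=77
- B+D+E: weight 5+13+4=22, value 37+35+3=75
- B+D: weight 5+13=18, value 37+35=72
- B+C+F: weight 5+7+14=26, value 37+5+16=58
- B+E+F: weight 5+4+14=23, value 37+3+16=56
Best: $77.

$77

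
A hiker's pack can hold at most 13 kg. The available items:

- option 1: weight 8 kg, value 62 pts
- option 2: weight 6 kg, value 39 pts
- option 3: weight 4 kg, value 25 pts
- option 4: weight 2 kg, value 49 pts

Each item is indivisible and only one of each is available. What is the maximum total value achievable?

Check high-value combinations within 13 kg:
- option 2+option 3+option 4: weight 6+4+2=12, value 39+25+49=113
- option 1+option 4: weight 8+2=10, value 62+49=111
- option 2+option 4: weight 6+2=8, value 39+49=88
- option 1+option 3: weight 8+4=12, value 62+25=87
- option 3+option 4: weight 4+2=6, value 25+49=74
Best: 113 pts.

113 pts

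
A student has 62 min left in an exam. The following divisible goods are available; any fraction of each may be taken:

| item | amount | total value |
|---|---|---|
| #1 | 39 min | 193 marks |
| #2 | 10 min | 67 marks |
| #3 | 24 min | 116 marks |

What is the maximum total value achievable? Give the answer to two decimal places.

Take in order of value per unit:
- #2 (67/10 per unit): all 10 → value 67, running total 67.00
- #1 (193/39 per unit): all 39 → value 193, running total 260.00
- #3 (116/24 per unit): 13 of 24 → value 13×116/24 = 62.8333, running total 322.83
Total 322.83.

322.83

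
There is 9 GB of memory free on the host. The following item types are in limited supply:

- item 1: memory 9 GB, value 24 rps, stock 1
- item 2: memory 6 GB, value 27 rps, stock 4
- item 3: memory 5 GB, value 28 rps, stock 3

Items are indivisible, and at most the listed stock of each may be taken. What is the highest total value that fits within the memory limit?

Top feasible selections:
- 1×item 3: memory 5, value 28
- 1×item 2: memory 6, value 27
- 1×item 1: memory 9, value 24
Best: 28 rps.

28 rps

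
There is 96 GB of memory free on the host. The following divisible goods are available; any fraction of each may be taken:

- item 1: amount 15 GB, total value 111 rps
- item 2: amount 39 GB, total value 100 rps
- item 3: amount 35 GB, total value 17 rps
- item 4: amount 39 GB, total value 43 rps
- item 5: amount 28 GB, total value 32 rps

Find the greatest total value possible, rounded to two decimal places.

Take in order of value per unit:
- item 1 (111/15 per unit): all 15 → value 111, running total 111.00
- item 2 (100/39 per unit): all 39 → value 100, running total 211.00
- item 5 (32/28 per unit): all 28 → value 32, running total 243.00
- item 4 (43/39 per unit): 14 of 39 → value 14×43/39 = 15.4359, running total 258.44
Total 258.44.

258.44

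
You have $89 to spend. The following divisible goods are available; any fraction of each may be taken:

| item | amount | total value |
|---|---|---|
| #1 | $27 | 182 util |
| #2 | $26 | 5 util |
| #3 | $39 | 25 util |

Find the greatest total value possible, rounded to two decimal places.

Take in order of value per unit:
- #1 (182/27 per unit): all 27 → value 182, running total 182.00
- #3 (25/39 per unit): all 39 → value 25, running total 207.00
- #2 (5/26 per unit): 23 of 26 → value 23×5/26 = 4.4231, running total 211.42
Total 211.42.

211.42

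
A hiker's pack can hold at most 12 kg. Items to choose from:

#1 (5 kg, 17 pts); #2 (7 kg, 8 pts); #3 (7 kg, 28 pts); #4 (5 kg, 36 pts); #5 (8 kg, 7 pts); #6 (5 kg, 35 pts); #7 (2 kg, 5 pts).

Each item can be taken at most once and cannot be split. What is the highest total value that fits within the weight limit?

76 pts

Check high-value combinations within 12 kg:
- #4+#6+#7: weight 5+5+2=12, value 36+35+5=76
- #4+#6: weight 5+5=10, value 36+35=71
- #3+#4: weight 7+5=12, value 28+36=64
- #3+#6: weight 7+5=12, value 28+35=63
Best: 76 pts.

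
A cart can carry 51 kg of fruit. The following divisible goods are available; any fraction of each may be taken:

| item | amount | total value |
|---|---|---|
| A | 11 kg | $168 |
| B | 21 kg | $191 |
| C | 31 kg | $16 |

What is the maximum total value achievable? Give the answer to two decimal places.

Take in order of value per unit:
- A (168/11 per unit): all 11 → value 168, running total 168.00
- B (191/21 per unit): all 21 → value 191, running total 359.00
- C (16/31 per unit): 19 of 31 → value 19×16/31 = 9.8065, running total 368.81
Total 368.81.

368.81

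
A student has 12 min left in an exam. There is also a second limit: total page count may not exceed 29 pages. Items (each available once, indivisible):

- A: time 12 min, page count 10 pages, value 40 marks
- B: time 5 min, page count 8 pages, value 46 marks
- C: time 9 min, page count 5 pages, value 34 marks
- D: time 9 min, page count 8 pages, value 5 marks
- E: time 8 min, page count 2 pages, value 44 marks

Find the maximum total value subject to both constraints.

Feasible sets respecting both limits:
- B: time 5, page count 8, value 46
- E: time 8, page count 2, value 44
- A: time 12, page count 10, value 40
- C: time 9, page count 5, value 34
Best: 46 marks.

46 marks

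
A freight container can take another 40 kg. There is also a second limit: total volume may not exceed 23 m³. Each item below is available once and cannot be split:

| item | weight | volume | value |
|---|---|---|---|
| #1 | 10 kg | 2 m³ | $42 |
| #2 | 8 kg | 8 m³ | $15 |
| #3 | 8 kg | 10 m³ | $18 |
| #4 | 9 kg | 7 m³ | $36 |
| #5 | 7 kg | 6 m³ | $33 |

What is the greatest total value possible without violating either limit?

Feasible sets respecting both limits:
- #1+#2+#4+#5: weight 34, volume 23, value 126
- #1+#4+#5: weight 26, volume 15, value 111
- #1+#3+#4: weight 27, volume 19, value 96
Best: $126.

$126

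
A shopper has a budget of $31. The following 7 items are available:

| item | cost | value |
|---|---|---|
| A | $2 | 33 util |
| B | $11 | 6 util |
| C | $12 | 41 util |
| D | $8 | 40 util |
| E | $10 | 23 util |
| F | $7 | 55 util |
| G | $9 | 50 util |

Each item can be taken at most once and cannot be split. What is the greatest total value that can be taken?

179 util

Check high-value combinations within $31:
- A+C+F+G: cost 2+12+7+9=30, value 33+41+55+50=179
- A+D+F+G: cost 2+8+7+9=26, value 33+40+55+50=178
- A+C+D+F: cost 2+12+8+7=29, value 33+41+40+55=169
- A+C+D+G: cost 2+12+8+9=31, value 33+41+40+50=164
Best: 179 util.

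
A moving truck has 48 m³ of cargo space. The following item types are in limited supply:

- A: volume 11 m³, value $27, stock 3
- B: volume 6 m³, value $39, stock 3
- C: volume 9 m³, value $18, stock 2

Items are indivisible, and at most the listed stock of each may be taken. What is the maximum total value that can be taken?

Best selections within volume 48 and stock limits:
- 1×A + 3×B + 2×C: volume 47, value 180
- 2×A + 3×B: volume 40, value 171
- 1×A + 3×B + 1×C: volume 38, value 162
- 3×A + 2×B: volume 45, value 159
Best: $180.

$180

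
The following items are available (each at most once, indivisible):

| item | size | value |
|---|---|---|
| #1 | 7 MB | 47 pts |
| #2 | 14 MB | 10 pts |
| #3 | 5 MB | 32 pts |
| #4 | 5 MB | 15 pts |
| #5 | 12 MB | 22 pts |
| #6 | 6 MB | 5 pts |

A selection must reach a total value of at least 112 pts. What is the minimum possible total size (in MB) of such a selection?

Subsets with value ≥ 112, sorted by total size:
- #1+#3+#4+#5: size 29, value 116
- #1+#3+#4+#5+#6: size 35, value 121
Minimum size: 29 MB.

29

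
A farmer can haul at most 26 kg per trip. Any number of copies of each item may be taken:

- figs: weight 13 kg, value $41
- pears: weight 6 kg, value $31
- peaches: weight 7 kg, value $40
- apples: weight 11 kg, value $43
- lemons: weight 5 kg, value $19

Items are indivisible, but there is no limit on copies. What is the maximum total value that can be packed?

$142

Best value-per-unit is peaches at 40/7; filling with it alone gives 3×40 = 120.
Optimal mix: 2×pears + 2×peaches → weight 26, value 142.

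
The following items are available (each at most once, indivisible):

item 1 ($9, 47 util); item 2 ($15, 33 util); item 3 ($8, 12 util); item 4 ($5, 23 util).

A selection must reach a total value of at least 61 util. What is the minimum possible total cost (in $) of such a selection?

Subsets with value ≥ 61, sorted by total cost:
- item 1+item 4: cost 14, value 70
- item 1+item 3+item 4: cost 22, value 82
- item 1+item 2: cost 24, value 80
Minimum cost: 14 $.

14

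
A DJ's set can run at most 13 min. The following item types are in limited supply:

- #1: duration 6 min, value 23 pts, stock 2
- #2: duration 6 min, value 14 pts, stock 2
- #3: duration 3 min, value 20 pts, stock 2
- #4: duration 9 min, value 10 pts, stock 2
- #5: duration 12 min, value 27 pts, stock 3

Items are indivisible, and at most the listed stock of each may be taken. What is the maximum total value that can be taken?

Top feasible selections:
- 1×#1 + 2×#3: duration 12, value 63
- 1×#2 + 2×#3: duration 12, value 54
Best: 63 pts.

63 pts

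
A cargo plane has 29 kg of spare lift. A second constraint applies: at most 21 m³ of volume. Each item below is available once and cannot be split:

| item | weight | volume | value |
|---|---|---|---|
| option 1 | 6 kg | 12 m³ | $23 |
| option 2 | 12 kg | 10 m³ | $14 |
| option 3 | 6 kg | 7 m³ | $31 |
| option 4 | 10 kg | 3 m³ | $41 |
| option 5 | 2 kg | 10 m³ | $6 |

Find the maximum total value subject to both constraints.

Feasible sets respecting both limits:
- option 2+option 3+option 4: weight 28, volume 20, value 86
- option 3+option 4+option 5: weight 18, volume 20, value 78
- option 3+option 4: weight 16, volume 10, value 72
- option 1+option 4: weight 16, volume 15, value 64
Best: $86.

$86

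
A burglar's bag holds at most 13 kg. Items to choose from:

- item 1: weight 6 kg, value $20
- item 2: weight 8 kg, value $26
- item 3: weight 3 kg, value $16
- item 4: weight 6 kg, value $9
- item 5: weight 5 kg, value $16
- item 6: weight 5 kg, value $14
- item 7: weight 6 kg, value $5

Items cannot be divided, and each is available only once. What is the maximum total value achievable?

Check high-value combinations within 13 kg:
- item 3+item 5+item 6: weight 3+5+5=13, value 16+16+14=46
- item 2+item 3: weight 8+3=11, value 26+16=42
- item 2+item 5: weight 8+5=13, value 26+16=42
Best: $46.

$46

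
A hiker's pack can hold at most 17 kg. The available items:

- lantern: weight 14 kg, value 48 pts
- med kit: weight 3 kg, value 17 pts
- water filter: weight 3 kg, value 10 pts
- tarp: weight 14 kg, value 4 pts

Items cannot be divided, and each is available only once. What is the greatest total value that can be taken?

65 pts

This is a 0/1 knapsack; check combinations near the capacity.
- lantern+med kit: weight 14+3=17, value 48+17=65
- lantern+water filter: weight 14+3=17, value 48+10=58
- lantern: weight 14, value 48
- med kit+water filter: weight 3+3=6, value 17+10=27
- med kit+tarp: weight 3+14=17, value 17+4=21
Best: 65 pts.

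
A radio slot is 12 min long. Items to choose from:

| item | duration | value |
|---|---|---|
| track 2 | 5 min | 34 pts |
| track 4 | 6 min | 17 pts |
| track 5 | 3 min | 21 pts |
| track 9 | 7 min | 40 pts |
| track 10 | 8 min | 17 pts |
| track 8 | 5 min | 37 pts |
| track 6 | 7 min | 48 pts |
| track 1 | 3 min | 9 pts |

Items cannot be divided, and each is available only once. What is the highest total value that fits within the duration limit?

This is a 0/1 knapsack; check combinations near the capacity.
- track 8+track 6: duration 5+7=12, value 37+48=85
- track 2+track 6: duration 5+7=12, value 34+48=82
- track 9+track 8: duration 7+5=12, value 40+37=77
- track 2+track 9: duration 5+7=12, value 34+40=74
Best: 85 pts.

85 pts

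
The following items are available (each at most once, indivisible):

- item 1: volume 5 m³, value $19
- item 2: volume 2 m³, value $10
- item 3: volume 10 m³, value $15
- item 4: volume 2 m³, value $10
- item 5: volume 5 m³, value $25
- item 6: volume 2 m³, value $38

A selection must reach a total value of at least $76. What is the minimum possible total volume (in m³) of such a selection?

Subsets with value ≥ 76, sorted by total volume:
- item 2+item 4+item 5+item 6: volume 11, value 83
- item 1+item 2+item 4+item 6: volume 11, value 77
- item 1+item 5+item 6: volume 12, value 82
- item 1+item 2+item 5+item 6: volume 14, value 92
Minimum volume: 11 m³.

11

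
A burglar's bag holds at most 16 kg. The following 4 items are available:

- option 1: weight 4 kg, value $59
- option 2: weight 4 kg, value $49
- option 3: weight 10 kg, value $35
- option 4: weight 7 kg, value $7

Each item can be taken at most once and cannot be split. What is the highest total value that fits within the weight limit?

$115

Check high-value combinations within 16 kg:
- option 1+option 2+option 4: weight 4+4+7=15, value 59+49+7=115
- option 1+option 2: weight 4+4=8, value 59+49=108
- option 1+option 3: weight 4+10=14, value 59+35=94
Best: $115.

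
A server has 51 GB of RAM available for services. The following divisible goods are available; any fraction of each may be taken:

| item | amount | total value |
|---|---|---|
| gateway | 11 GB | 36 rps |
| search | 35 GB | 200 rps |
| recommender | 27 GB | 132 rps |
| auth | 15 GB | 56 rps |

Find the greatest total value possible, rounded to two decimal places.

278.22

Take in order of value per unit:
- search (200/35 per unit): all 35 → value 200, running total 200.00
- recommender (132/27 per unit): 16 of 27 → value 16×132/27 = 78.2222, running total 278.22
Total 278.22.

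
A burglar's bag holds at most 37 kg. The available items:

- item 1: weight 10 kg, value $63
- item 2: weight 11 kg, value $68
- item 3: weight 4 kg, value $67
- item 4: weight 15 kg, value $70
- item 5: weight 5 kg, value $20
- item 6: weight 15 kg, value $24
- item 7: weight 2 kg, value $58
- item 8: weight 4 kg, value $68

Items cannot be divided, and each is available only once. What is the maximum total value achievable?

Check high-value combinations within 37 kg:
- item 1+item 2+item 3+item 5+item 7+item 8: weight 10+11+4+5+2+4=36, value 63+68+67+20+58+68=344
- item 2+item 3+item 4+item 7+item 8: weight 11+4+15+2+4=36, value 68+67+70+58+68=331
- item 1+item 3+item 4+item 7+item 8: weight 10+4+15+2+4=35, value 63+67+70+58+68=326
Best: $344.

$344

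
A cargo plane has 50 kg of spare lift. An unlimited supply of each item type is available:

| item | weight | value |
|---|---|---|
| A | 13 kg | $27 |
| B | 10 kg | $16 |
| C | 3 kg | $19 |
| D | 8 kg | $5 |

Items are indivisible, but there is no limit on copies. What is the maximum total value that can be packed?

Best value-per-unit is C at 19/3, and filling with it alone uses weight 16×3=48. No mix of the others beats 16×19 = 304.

$304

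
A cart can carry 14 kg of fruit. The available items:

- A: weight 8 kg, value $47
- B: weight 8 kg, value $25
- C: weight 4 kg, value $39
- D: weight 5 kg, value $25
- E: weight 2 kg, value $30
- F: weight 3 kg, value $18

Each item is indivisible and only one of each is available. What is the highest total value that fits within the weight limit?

$116

Check high-value combinations within 14 kg:
- A+C+E: weight 8+4+2=14, value 47+39+30=116
- C+D+E+F: weight 4+5+2+3=14, value 39+25+30+18=112
- A+E+F: weight 8+2+3=13, value 47+30+18=95
Best: $116.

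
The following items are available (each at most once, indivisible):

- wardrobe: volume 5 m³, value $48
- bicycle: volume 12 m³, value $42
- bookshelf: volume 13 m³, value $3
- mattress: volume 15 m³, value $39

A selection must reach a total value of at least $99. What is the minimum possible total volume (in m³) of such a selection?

Subsets with value ≥ 99, sorted by total volume:
- wardrobe+bicycle+mattress: volume 32, value 129
- wardrobe+bicycle+bookshelf+mattress: volume 45, value 132
Minimum volume: 32 m³.

32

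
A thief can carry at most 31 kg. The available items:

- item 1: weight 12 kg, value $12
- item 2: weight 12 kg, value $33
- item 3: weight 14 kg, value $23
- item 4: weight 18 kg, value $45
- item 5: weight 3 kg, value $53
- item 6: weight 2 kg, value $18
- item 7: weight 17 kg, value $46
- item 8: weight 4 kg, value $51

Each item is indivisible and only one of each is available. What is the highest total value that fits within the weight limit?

$168

Check high-value combinations within 31 kg:
- item 5+item 6+item 7+item 8: weight 3+2+17+4=26, value 53+18+46+51=168
- item 4+item 5+item 6+item 8: weight 18+3+2+4=27, value 45+53+18+51=167
- item 2+item 5+item 6+item 8: weight 12+3+2+4=21, value 33+53+18+51=155
- item 5+item 7+item 8: weight 3+17+4=24, value 53+46+51=150
- item 4+item 5+item 8: weight 18+3+4=25, value 45+53+51=149
Best: $168.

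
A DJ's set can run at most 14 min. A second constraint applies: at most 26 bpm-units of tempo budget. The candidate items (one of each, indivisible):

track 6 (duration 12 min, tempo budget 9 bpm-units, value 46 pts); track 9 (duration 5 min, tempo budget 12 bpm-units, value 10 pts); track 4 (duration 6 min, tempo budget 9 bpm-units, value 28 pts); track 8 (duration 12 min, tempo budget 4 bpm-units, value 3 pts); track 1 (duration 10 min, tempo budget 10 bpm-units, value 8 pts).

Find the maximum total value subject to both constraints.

46 pts

Feasible sets respecting both limits:
- track 6: duration 12, tempo budget 9, value 46
- track 9+track 4: duration 11, tempo budget 21, value 38
- track 4: duration 6, tempo budget 9, value 28
- track 9: duration 5, tempo budget 12, value 10
Best: 46 pts.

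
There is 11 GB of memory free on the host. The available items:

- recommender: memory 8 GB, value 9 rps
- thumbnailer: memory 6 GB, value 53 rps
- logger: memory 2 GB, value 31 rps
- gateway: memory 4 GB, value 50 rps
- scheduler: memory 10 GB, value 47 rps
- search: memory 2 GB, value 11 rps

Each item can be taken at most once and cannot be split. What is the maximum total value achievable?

103 rps

This is a 0/1 knapsack; check combinations near the capacity.
- thumbnailer+gateway: memory 6+4=10, value 53+50=103
- thumbnailer+logger+search: memory 6+2+2=10, value 53+31+11=95
- logger+gateway+search: memory 2+4+2=8, value 31+50+11=92
- thumbnailer+logger: memory 6+2=8, value 53+31=84
- logger+gateway: memory 2+4=6, value 31+50=81
Best: 103 rps.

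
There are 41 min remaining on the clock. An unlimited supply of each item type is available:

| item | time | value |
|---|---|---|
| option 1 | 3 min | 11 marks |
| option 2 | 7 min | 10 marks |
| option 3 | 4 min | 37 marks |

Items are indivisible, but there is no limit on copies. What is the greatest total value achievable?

Best value-per-unit is option 3 at 37/4, and filling with it alone uses time 10×4=40. No mix of the others beats 10×37 = 370.

370 marks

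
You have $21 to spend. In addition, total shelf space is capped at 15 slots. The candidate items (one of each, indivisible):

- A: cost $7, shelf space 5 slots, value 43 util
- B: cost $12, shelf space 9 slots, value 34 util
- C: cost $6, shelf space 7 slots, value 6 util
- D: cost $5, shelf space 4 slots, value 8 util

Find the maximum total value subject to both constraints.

77 util

Feasible sets respecting both limits:
- A+B: cost 19, shelf space 14, value 77
- A+D: cost 12, shelf space 9, value 51
- A+C: cost 13, shelf space 12, value 49
Best: 77 util.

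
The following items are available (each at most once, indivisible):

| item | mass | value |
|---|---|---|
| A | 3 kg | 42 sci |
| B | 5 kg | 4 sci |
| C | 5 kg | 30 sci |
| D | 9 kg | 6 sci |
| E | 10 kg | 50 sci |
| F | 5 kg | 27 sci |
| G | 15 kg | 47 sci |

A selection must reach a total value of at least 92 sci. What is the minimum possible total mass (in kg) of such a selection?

Subsets with value ≥ 92, sorted by total mass:
- A+C+F: mass 13, value 99
- A+E: mass 13, value 92
- A+C+E: mass 18, value 122
- A+E+F: mass 18, value 119
Minimum mass: 13 kg.

13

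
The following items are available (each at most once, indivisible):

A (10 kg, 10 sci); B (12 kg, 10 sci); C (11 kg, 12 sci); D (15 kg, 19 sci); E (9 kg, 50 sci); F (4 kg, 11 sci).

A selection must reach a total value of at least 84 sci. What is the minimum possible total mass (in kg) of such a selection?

38

Subsets with value ≥ 84, sorted by total mass:
- A+D+E+F: mass 38, value 90
- C+D+E+F: mass 39, value 92
Minimum mass: 38 kg.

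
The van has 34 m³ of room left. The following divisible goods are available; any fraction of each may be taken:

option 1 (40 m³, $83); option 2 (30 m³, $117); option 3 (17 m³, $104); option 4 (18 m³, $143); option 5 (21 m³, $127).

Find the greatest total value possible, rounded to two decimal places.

240.88

Take in order of value per unit:
- option 4 (143/18 per unit): all 18 → value 143, running total 143.00
- option 3 (104/17 per unit): 16 of 17 → value 16×104/17 = 97.8824, running total 240.88
Total 240.88.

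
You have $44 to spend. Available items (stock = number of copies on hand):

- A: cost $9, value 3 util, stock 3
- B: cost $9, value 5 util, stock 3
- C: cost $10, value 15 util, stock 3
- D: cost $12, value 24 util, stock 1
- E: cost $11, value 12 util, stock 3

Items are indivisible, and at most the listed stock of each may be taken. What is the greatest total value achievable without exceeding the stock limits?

69 util

Best selections within cost 44 and stock limits:
- 3×C + 1×D: cost 42, value 69
- 2×C + 1×D + 1×E: cost 43, value 66
- 1×C + 1×D + 2×E: cost 44, value 63
- 1×B + 2×C + 1×D: cost 41, value 59
Best: 69 util.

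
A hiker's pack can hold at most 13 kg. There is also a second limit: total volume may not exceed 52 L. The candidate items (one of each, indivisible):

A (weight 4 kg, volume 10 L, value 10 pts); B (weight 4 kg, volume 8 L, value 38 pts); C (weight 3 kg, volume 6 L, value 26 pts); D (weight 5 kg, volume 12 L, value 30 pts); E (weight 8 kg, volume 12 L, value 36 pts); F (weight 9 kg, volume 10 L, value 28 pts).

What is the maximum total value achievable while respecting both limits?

94 pts

Feasible sets respecting both limits:
- B+C+D: weight 12, volume 26, value 94
- A+B+D: weight 13, volume 30, value 78
- A+B+C: weight 11, volume 24, value 74
- B+E: weight 12, volume 20, value 74
Best: 94 pts.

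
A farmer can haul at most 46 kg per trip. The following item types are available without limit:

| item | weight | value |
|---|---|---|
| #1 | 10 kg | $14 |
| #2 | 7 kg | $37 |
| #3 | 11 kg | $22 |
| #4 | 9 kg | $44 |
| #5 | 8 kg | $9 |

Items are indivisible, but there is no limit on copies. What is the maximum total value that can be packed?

Best value-per-unit is #2 at 37/7; filling with it alone gives 6×37 = 222.
Optimal mix: 4×#2 + 2×#4 → weight 46, value 236.

$236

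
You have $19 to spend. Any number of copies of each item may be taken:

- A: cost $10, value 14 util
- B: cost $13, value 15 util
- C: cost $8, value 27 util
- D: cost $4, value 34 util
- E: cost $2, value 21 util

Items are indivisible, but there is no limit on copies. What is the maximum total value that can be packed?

Best value-per-unit is E at 21/2, and filling with it alone uses cost 9×2=18. No mix of the others beats 9×21 = 189.

189 util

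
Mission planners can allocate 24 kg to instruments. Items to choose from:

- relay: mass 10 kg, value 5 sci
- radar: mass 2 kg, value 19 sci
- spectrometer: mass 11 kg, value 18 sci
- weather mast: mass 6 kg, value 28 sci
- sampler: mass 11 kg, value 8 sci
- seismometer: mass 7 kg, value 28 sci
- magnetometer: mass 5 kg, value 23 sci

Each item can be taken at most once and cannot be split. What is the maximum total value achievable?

98 sci

Check high-value combinations within 24 kg:
- radar+weather mast+seismometer+magnetometer: mass 2+6+7+5=20, value 19+28+28+23=98
- radar+spectrometer+weather mast+magnetometer: mass 2+11+6+5=24, value 19+18+28+23=88
- weather mast+seismometer+magnetometer: mass 6+7+5=18, value 28+28+23=79
- radar+weather mast+sampler+magnetometer: mass 2+6+11+5=24, value 19+28+8+23=78
- radar+weather mast+seismometer: mass 2+6+7=15, value 19+28+28=75
Best: 98 sci.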